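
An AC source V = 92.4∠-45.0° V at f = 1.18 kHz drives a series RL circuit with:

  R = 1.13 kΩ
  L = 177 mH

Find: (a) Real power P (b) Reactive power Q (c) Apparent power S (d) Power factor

Step 1 — Angular frequency: ω = 2π·f = 2π·1180 = 7414 rad/s.
Step 2 — Component impedances:
  R: Z = R = 1130 Ω
  L: Z = jωL = j·7414·0.177 = 0 + j1312 Ω
Step 3 — Series combination: Z_total = R + L = 1130 + j1312 Ω = 1732∠49.3° Ω.
Step 4 — Source phasor: V = 92.4∠-45.0° V = 65.34 - j65.34 V.
Step 5 — Current: I = V / Z = -0.003972 - j0.05321 A = 0.05336∠-94.3° A.
Step 6 — Complex power: S = V·I* = 3.217 + j3.736 VA.
Step 7 — Real power: P = Re(S) = 3.217 W.
Step 8 — Reactive power: Q = Im(S) = 3.736 VAR.
Step 9 — Apparent power: |S| = 4.93 VA.
Step 10 — Power factor: PF = P/|S| = 0.6525 (lagging).

(a) P = 3.217 W  (b) Q = 3.736 VAR  (c) S = 4.93 VA  (d) PF = 0.6525 (lagging)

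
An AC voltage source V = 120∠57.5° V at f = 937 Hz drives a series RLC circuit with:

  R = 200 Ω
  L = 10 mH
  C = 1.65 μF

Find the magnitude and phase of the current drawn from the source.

Step 1 — Angular frequency: ω = 2π·f = 2π·937 = 5887 rad/s.
Step 2 — Component impedances:
  R: Z = R = 200 Ω
  L: Z = jωL = j·5887·0.01 = 0 + j58.87 Ω
  C: Z = 1/(jωC) = -j/(ω·C) = 0 - j102.9 Ω
Step 3 — Series combination: Z_total = R + L + C = 200 - j44.07 Ω = 204.8∠-12.4° Ω.
Step 4 — Source phasor: V = 120∠57.5° V = 64.48 + j101.2 V.
Step 5 — Ohm's law: I = V / Z_total = (64.48 + j101.2) / (200 - j44.07) = 0.2011 + j0.5503 A.
Step 6 — Convert to polar: |I| = 0.5859 A, ∠I = 69.9°.

I = 0.5859∠69.9° A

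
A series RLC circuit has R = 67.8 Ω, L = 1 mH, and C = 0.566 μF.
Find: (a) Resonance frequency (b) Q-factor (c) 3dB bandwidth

Step 1 — Resonance: ω₀ = 1/√(LC) = 1/√(0.001·5.66e-07) = 4.203e+04 rad/s.
Step 2 — f₀ = ω₀/(2π) = 6690 Hz.
Step 3 — Series Q: Q = ω₀L/R = 4.203e+04·0.001/67.8 = 0.62.
Step 4 — Bandwidth: Δω = ω₀/Q = 6.78e+04 rad/s; BW = Δω/(2π) = 1.079e+04 Hz.

(a) f₀ = 6690 Hz  (b) Q = 0.62  (c) BW = 1.079e+04 Hz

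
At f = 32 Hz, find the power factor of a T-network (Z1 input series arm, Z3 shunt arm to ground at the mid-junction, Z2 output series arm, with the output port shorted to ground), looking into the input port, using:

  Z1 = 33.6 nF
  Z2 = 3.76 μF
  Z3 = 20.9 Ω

Step 1 — Angular frequency: ω = 2π·f = 2π·32 = 201.1 rad/s.
Step 2 — Component impedances:
  Z1: Z = 1/(jωC) = -j/(ω·C) = 0 - j1.48e+05 Ω
  Z2: Z = 1/(jωC) = -j/(ω·C) = 0 - j1323 Ω
  Z3: Z = R = 20.9 Ω
Step 3 — With the output port shorted to ground, the output series arm Z2 runs from the junction to ground; the shunt arm Z3 also runs from the junction to ground. They appear in parallel: Z3 || Z2 = 20.89 - j0.3301 Ω.
Step 4 — Series with input arm Z1: Z_in = Z1 + (Z3 || Z2) = 20.89 - j1.48e+05 Ω = 1.48e+05∠-90.0° Ω.
Step 5 — Power factor: PF = cos(φ) = Re(Z)/|Z| = 20.895/1.4802e+05 = 0.0001412.
Step 6 — Type: Im(Z) = -1.48e+05 ⇒ leading (phase φ = -90.0°).

PF = 0.0001412 (leading, φ = -90.0°)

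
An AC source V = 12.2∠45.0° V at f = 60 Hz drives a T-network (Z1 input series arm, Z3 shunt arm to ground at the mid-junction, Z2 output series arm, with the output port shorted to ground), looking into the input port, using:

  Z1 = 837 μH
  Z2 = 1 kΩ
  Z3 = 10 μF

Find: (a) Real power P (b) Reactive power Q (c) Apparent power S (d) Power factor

Step 1 — Angular frequency: ω = 2π·f = 2π·60 = 377 rad/s.
Step 2 — Component impedances:
  Z1: Z = jωL = j·377·0.000837 = 0 + j0.3155 Ω
  Z2: Z = R = 1000 Ω
  Z3: Z = 1/(jωC) = -j/(ω·C) = 0 - j265.3 Ω
Step 3 — With the output port shorted to ground, the output series arm Z2 runs from the junction to ground; the shunt arm Z3 also runs from the junction to ground. They appear in parallel: Z3 || Z2 = 65.74 - j247.8 Ω.
Step 4 — Series with input arm Z1: Z_in = Z1 + (Z3 || Z2) = 65.74 - j247.5 Ω = 256.1∠-75.1° Ω.
Step 5 — Source phasor: V = 12.2∠45.0° V = 8.627 + j8.627 V.
Step 6 — Current: I = V / Z = -0.02391 + j0.04121 A = 0.04764∠120.1° A.
Step 7 — Complex power: S = V·I* = 0.1492 - j0.5617 VA.
Step 8 — Real power: P = Re(S) = 0.1492 W.
Step 9 — Reactive power: Q = Im(S) = -0.5617 VAR.
Step 10 — Apparent power: |S| = 0.5812 VA.
Step 11 — Power factor: PF = P/|S| = 0.2567 (leading).

(a) P = 0.1492 W  (b) Q = -0.5617 VAR  (c) S = 0.5812 VA  (d) PF = 0.2567 (leading)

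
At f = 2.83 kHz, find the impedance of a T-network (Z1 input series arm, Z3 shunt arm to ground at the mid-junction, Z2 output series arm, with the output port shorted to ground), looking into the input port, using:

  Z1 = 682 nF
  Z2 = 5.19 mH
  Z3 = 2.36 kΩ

Step 1 — Angular frequency: ω = 2π·f = 2π·2830 = 1.778e+04 rad/s.
Step 2 — Component impedances:
  Z1: Z = 1/(jωC) = -j/(ω·C) = 0 - j82.46 Ω
  Z2: Z = jωL = j·1.778e+04·0.00519 = 0 + j92.29 Ω
  Z3: Z = R = 2360 Ω
Step 3 — With the output port shorted to ground, the output series arm Z2 runs from the junction to ground; the shunt arm Z3 also runs from the junction to ground. They appear in parallel: Z3 || Z2 = 3.603 + j92.14 Ω.
Step 4 — Series with input arm Z1: Z_in = Z1 + (Z3 || Z2) = 3.603 + j9.684 Ω = 10.33∠69.6° Ω.

Z = 3.603 + j9.684 Ω = 10.33∠69.6° Ω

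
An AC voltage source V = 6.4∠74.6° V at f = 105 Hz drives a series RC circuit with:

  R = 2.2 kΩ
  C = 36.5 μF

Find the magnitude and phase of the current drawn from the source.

Step 1 — Angular frequency: ω = 2π·f = 2π·105 = 659.7 rad/s.
Step 2 — Component impedances:
  R: Z = R = 2200 Ω
  C: Z = 1/(jωC) = -j/(ω·C) = 0 - j41.53 Ω
Step 3 — Series combination: Z_total = R + C = 2200 - j41.53 Ω = 2200∠-1.1° Ω.
Step 4 — Source phasor: V = 6.4∠74.6° V = 1.7 + j6.17 V.
Step 5 — Ohm's law: I = V / Z_total = (1.7 + j6.17) / (2200 - j41.53) = 0.0007193 + j0.002818 A.
Step 6 — Convert to polar: |I| = 0.002909 A, ∠I = 75.7°.

I = 0.002909∠75.7° A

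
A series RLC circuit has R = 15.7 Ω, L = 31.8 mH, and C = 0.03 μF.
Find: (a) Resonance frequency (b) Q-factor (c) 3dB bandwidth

Step 1 — Resonance condition Im(Z)=0 gives ω₀ = 1/√(LC).
Step 2 — ω₀ = 1/√(0.0318·3e-08) = 3.238e+04 rad/s.
Step 3 — f₀ = ω₀/(2π) = 5153 Hz.
Step 4 — Series Q: Q = ω₀L/R = 3.238e+04·0.0318/15.7 = 65.58.
Step 5 — 3dB bandwidth: Δω = ω₀/Q = 493.7 rad/s; BW = Δω/(2π) = 78.58 Hz.

(a) f₀ = 5153 Hz  (b) Q = 65.58  (c) BW = 78.58 Hz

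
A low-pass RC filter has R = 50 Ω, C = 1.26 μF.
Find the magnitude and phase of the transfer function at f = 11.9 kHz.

Step 1 — Angular frequency: ω = 2π·1.19e+04 = 7.477e+04 rad/s.
Step 2 — Transfer function: H(jω) = 1/(1 + jωRC).
Step 3 — Denominator: 1 + jωRC = 1 + j·7.477e+04·50·1.26e-06 = 1 + j4.711.
Step 4 — H = 0.04312 - j0.2031.
Step 5 — Magnitude: |H| = 0.2077 (-13.7 dB); phase: φ = -78.0°.

|H| = 0.2077 (-13.7 dB), φ = -78.0°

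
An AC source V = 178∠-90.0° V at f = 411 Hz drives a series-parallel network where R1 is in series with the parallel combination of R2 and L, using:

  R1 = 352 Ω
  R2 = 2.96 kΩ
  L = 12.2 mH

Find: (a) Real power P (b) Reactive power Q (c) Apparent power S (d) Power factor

Step 1 — Angular frequency: ω = 2π·f = 2π·411 = 2582 rad/s.
Step 2 — Component impedances:
  R1: Z = R = 352 Ω
  R2: Z = R = 2960 Ω
  L: Z = jωL = j·2582·0.0122 = 0 + j31.51 Ω
Step 3 — Parallel branch: R2 || L = 1/(1/R2 + 1/L) = 0.3353 + j31.5 Ω.
Step 4 — Series with R1: Z_total = R1 + (R2 || L) = 352.3 + j31.5 Ω = 353.7∠5.1° Ω.
Step 5 — Source phasor: V = 178∠-90.0° V = 0 - j178 V.
Step 6 — Current: I = V / Z = -0.04481 - j0.5012 A = 0.5032∠-95.1° A.
Step 7 — Complex power: S = V·I* = 89.21 + j7.976 VA.
Step 8 — Real power: P = Re(S) = 89.21 W.
Step 9 — Reactive power: Q = Im(S) = 7.976 VAR.
Step 10 — Apparent power: |S| = 89.57 VA.
Step 11 — Power factor: PF = P/|S| = 0.996 (lagging).

(a) P = 89.21 W  (b) Q = 7.976 VAR  (c) S = 89.57 VA  (d) PF = 0.996 (lagging)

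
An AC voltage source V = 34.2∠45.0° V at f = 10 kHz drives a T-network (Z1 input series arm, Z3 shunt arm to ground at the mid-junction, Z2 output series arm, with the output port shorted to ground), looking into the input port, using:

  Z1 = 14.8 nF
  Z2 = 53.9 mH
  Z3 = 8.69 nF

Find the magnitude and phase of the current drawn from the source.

Step 1 — Angular frequency: ω = 2π·f = 2π·1e+04 = 6.283e+04 rad/s.
Step 2 — Component impedances:
  Z1: Z = 1/(jωC) = -j/(ω·C) = 0 - j1075 Ω
  Z2: Z = jωL = j·6.283e+04·0.0539 = 0 + j3387 Ω
  Z3: Z = 1/(jωC) = -j/(ω·C) = 0 - j1831 Ω
Step 3 — With the output port shorted to ground, the output series arm Z2 runs from the junction to ground; the shunt arm Z3 also runs from the junction to ground. They appear in parallel: Z3 || Z2 = 0 - j3988 Ω.
Step 4 — Series with input arm Z1: Z_in = Z1 + (Z3 || Z2) = 0 - j5064 Ω = 5064∠-90.0° Ω.
Step 5 — Source phasor: V = 34.2∠45.0° V = 24.18 + j24.18 V.
Step 6 — Ohm's law: I = V / Z_total = (24.18 + j24.18) / (0 - j5064) = -0.004776 + j0.004776 A.
Step 7 — Convert to polar: |I| = 0.006754 A, ∠I = 135.0°.

I = 0.006754∠135.0° A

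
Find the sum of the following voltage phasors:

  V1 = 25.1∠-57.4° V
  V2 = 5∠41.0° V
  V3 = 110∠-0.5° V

Step 1 — Convert each phasor to rectangular form:
  V1 = 25.1·(cos(-57.4°) + j·sin(-57.4°)) = 13.52 - j21.15 V
  V2 = 5·(cos(41.0°) + j·sin(41.0°)) = 3.774 + j3.28 V
  V3 = 110·(cos(-0.5°) + j·sin(-0.5°)) = 110 - j0.9599 V
Step 2 — Sum components: V_total = 127.3 - j18.83 V.
Step 3 — Convert to polar: |V_total| = 128.7 V, ∠V_total = -8.4°.

V_total = 128.7∠-8.4° V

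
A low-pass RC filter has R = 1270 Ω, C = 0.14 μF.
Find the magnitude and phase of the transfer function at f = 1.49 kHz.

Step 1 — Angular frequency: ω = 2π·1490 = 9362 rad/s.
Step 2 — Transfer function: H(jω) = 1/(1 + jωRC).
Step 3 — Denominator: 1 + jωRC = 1 + j·9362·1270·1.4e-07 = 1 + j1.665.
Step 4 — H = 0.2652 - j0.4414.
Step 5 — Magnitude: |H| = 0.515 (-5.8 dB); phase: φ = -59.0°.

|H| = 0.515 (-5.8 dB), φ = -59.0°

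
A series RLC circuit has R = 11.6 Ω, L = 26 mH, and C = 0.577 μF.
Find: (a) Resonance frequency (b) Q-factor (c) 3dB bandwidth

Step 1 — Resonance: ω₀ = 1/√(LC) = 1/√(0.026·5.77e-07) = 8164 rad/s.
Step 2 — f₀ = ω₀/(2π) = 1299 Hz.
Step 3 — Series Q: Q = ω₀L/R = 8164·0.026/11.6 = 18.3.
Step 4 — Bandwidth: Δω = ω₀/Q = 446.2 rad/s; BW = Δω/(2π) = 71.01 Hz.

(a) f₀ = 1299 Hz  (b) Q = 18.3  (c) BW = 71.01 Hz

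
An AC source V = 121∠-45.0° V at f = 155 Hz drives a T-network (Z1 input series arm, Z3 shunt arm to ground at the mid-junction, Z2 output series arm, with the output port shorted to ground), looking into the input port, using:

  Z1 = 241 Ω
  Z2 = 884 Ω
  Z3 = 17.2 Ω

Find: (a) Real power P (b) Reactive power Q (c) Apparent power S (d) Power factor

Step 1 — Angular frequency: ω = 2π·f = 2π·155 = 973.9 rad/s.
Step 2 — Component impedances:
  Z1: Z = R = 241 Ω
  Z2: Z = R = 884 Ω
  Z3: Z = R = 17.2 Ω
Step 3 — With the output port shorted to ground, the output series arm Z2 runs from the junction to ground; the shunt arm Z3 also runs from the junction to ground. They appear in parallel: Z3 || Z2 = 16.87 Ω.
Step 4 — Series with input arm Z1: Z_in = Z1 + (Z3 || Z2) = 257.9 Ω = 257.9∠0.0° Ω.
Step 5 — Source phasor: V = 121∠-45.0° V = 85.56 - j85.56 V.
Step 6 — Current: I = V / Z = 0.3318 - j0.3318 A = 0.4692∠-45.0° A.
Step 7 — Complex power: S = V·I* = 56.78 VA.
Step 8 — Real power: P = Re(S) = 56.78 W.
Step 9 — Reactive power: Q = Im(S) = 0 VAR.
Step 10 — Apparent power: |S| = 56.78 VA.
Step 11 — Power factor: PF = P/|S| = 1 (unity).

(a) P = 56.78 W  (b) Q = 0 VAR  (c) S = 56.78 VA  (d) PF = 1 (unity)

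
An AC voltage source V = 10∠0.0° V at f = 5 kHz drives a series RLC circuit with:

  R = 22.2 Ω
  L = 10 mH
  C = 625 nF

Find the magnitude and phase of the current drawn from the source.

Step 1 — Angular frequency: ω = 2π·f = 2π·5000 = 3.142e+04 rad/s.
Step 2 — Component impedances:
  R: Z = R = 22.2 Ω
  L: Z = jωL = j·3.142e+04·0.01 = 0 + j314.2 Ω
  C: Z = 1/(jωC) = -j/(ω·C) = 0 - j50.93 Ω
Step 3 — Series combination: Z_total = R + L + C = 22.2 + j263.2 Ω = 264.2∠85.2° Ω.
Step 4 — Source phasor: V = 10∠0.0° V = 10 V.
Step 5 — Ohm's law: I = V / Z_total = (10) / (22.2 + j263.2) = 0.003181 - j0.03772 A.
Step 6 — Convert to polar: |I| = 0.03786 A, ∠I = -85.2°.

I = 0.03786∠-85.2° A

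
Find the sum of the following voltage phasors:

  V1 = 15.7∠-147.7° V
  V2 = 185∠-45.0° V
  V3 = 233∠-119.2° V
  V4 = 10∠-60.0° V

Step 1 — Convert each phasor to rectangular form:
  V1 = 15.7·(cos(-147.7°) + j·sin(-147.7°)) = -13.27 - j8.389 V
  V2 = 185·(cos(-45.0°) + j·sin(-45.0°)) = 130.8 - j130.8 V
  V3 = 233·(cos(-119.2°) + j·sin(-119.2°)) = -113.7 - j203.4 V
  V4 = 10·(cos(-60.0°) + j·sin(-60.0°)) = 5 - j8.66 V
Step 2 — Sum components: V_total = 8.873 - j351.3 V.
Step 3 — Convert to polar: |V_total| = 351.4 V, ∠V_total = -88.6°.

V_total = 351.4∠-88.6° V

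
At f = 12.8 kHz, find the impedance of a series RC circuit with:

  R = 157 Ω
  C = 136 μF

Step 1 — Angular frequency: ω = 2π·f = 2π·1.28e+04 = 8.042e+04 rad/s.
Step 2 — Component impedances:
  R: Z = R = 157 Ω
  C: Z = 1/(jωC) = -j/(ω·C) = 0 - j0.09143 Ω
Step 3 — Series combination: Z_total = R + C = 157 - j0.09143 Ω = 157∠-0.0° Ω.

Z = 157 - j0.09143 Ω = 157∠-0.0° Ω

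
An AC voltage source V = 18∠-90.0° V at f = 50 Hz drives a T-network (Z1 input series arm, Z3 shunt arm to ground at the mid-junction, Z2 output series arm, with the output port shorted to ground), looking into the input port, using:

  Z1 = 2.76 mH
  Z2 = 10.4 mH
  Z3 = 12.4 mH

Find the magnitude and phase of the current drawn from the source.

Step 1 — Angular frequency: ω = 2π·f = 2π·50 = 314.2 rad/s.
Step 2 — Component impedances:
  Z1: Z = jωL = j·314.2·0.00276 = 0 + j0.8671 Ω
  Z2: Z = jωL = j·314.2·0.0104 = 0 + j3.267 Ω
  Z3: Z = jωL = j·314.2·0.0124 = 0 + j3.896 Ω
Step 3 — With the output port shorted to ground, the output series arm Z2 runs from the junction to ground; the shunt arm Z3 also runs from the junction to ground. They appear in parallel: Z3 || Z2 = 0 + j1.777 Ω.
Step 4 — Series with input arm Z1: Z_in = Z1 + (Z3 || Z2) = 0 + j2.644 Ω = 2.644∠90.0° Ω.
Step 5 — Source phasor: V = 18∠-90.0° V = 0 - j18 V.
Step 6 — Ohm's law: I = V / Z_total = (0 - j18) / (0 + j2.644) = -6.808 A.
Step 7 — Convert to polar: |I| = 6.808 A, ∠I = -180.0°.

I = 6.808∠-180.0° A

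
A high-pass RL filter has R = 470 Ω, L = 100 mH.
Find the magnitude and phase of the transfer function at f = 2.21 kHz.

Step 1 — Angular frequency: ω = 2π·2210 = 1.389e+04 rad/s.
Step 2 — Transfer function: H(jω) = jωL/(R + jωL).
Step 3 — Numerator jωL = j·1389; denominator R + jωL = 470 + j1389.
Step 4 — H = 0.8972 + j0.3037.
Step 5 — Magnitude: |H| = 0.9472 (-0.5 dB); phase: φ = 18.7°.

|H| = 0.9472 (-0.5 dB), φ = 18.7°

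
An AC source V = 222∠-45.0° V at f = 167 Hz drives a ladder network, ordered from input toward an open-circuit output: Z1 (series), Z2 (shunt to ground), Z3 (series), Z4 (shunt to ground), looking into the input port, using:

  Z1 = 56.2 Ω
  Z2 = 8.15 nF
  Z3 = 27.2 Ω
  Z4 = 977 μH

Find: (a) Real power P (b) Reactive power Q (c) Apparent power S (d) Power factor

Step 1 — Angular frequency: ω = 2π·f = 2π·167 = 1049 rad/s.
Step 2 — Component impedances:
  Z1: Z = R = 56.2 Ω
  Z2: Z = 1/(jωC) = -j/(ω·C) = 0 - j1.169e+05 Ω
  Z3: Z = R = 27.2 Ω
  Z4: Z = jωL = j·1049·0.000977 = 0 + j1.025 Ω
Step 3 — Ladder network (open output): work backward from the far end, alternating series and parallel combinations. Z_in = 83.4 + j1.019 Ω = 83.41∠0.7° Ω.
Step 4 — Source phasor: V = 222∠-45.0° V = 157 - j157 V.
Step 5 — Current: I = V / Z = 1.859 - j1.905 A = 2.662∠-45.7° A.
Step 6 — Complex power: S = V·I* = 590.8 + j7.218 VA.
Step 7 — Real power: P = Re(S) = 590.8 W.
Step 8 — Reactive power: Q = Im(S) = 7.218 VAR.
Step 9 — Apparent power: |S| = 590.9 VA.
Step 10 — Power factor: PF = P/|S| = 0.9999 (lagging).

(a) P = 590.8 W  (b) Q = 7.218 VAR  (c) S = 590.9 VA  (d) PF = 0.9999 (lagging)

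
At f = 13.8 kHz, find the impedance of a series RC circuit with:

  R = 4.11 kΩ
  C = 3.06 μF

Step 1 — Angular frequency: ω = 2π·f = 2π·1.38e+04 = 8.671e+04 rad/s.
Step 2 — Component impedances:
  R: Z = R = 4110 Ω
  C: Z = 1/(jωC) = -j/(ω·C) = 0 - j3.769 Ω
Step 3 — Series combination: Z_total = R + C = 4110 - j3.769 Ω = 4110∠-0.1° Ω.

Z = 4110 - j3.769 Ω = 4110∠-0.1° Ω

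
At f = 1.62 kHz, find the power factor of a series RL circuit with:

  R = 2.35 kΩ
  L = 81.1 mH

Step 1 — Angular frequency: ω = 2π·f = 2π·1620 = 1.018e+04 rad/s.
Step 2 — Component impedances:
  R: Z = R = 2350 Ω
  L: Z = jωL = j·1.018e+04·0.0811 = 0 + j825.5 Ω
Step 3 — Series combination: Z_total = R + L = 2350 + j825.5 Ω = 2491∠19.4° Ω.
Step 4 — Power factor: PF = cos(φ) = Re(Z)/|Z| = 2350/2490.8 = 0.9435.
Step 5 — Type: Im(Z) = 825.5 ⇒ lagging (phase φ = 19.4°).

PF = 0.9435 (lagging, φ = 19.4°)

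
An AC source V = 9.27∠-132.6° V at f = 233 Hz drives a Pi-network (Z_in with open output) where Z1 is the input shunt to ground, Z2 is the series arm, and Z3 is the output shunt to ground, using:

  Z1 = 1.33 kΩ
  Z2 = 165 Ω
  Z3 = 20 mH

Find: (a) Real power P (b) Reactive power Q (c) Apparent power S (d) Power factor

Step 1 — Angular frequency: ω = 2π·f = 2π·233 = 1464 rad/s.
Step 2 — Component impedances:
  Z1: Z = R = 1330 Ω
  Z2: Z = R = 165 Ω
  Z3: Z = jωL = j·1464·0.02 = 0 + j29.28 Ω
Step 3 — With open output, the series arm Z2 and the output shunt Z3 appear in series to ground: Z2 + Z3 = 165 + j29.28 Ω.
Step 4 — Parallel with input shunt Z1: Z_in = Z1 || (Z2 + Z3) = 147.2 + j23.16 Ω = 149.1∠8.9° Ω.
Step 5 — Source phasor: V = 9.27∠-132.6° V = -6.275 - j6.824 V.
Step 6 — Current: I = V / Z = -0.0487 - j0.03868 A = 0.06219∠-141.5° A.
Step 7 — Complex power: S = V·I* = 0.5695 + j0.0896 VA.
Step 8 — Real power: P = Re(S) = 0.5695 W.
Step 9 — Reactive power: Q = Im(S) = 0.0896 VAR.
Step 10 — Apparent power: |S| = 0.5765 VA.
Step 11 — Power factor: PF = P/|S| = 0.9879 (lagging).

(a) P = 0.5695 W  (b) Q = 0.0896 VAR  (c) S = 0.5765 VA  (d) PF = 0.9879 (lagging)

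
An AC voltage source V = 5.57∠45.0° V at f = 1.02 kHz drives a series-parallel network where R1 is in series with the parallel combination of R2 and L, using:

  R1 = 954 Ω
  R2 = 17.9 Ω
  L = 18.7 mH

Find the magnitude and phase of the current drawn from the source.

Step 1 — Angular frequency: ω = 2π·f = 2π·1020 = 6409 rad/s.
Step 2 — Component impedances:
  R1: Z = R = 954 Ω
  R2: Z = R = 17.9 Ω
  L: Z = jωL = j·6409·0.0187 = 0 + j119.8 Ω
Step 3 — Parallel branch: R2 || L = 1/(1/R2 + 1/L) = 17.51 + j2.615 Ω.
Step 4 — Series with R1: Z_total = R1 + (R2 || L) = 971.5 + j2.615 Ω = 971.5∠0.2° Ω.
Step 5 — Source phasor: V = 5.57∠45.0° V = 3.939 + j3.939 V.
Step 6 — Ohm's law: I = V / Z_total = (3.939 + j3.939) / (971.5 + j2.615) = 0.004065 + j0.004043 A.
Step 7 — Convert to polar: |I| = 0.005733 A, ∠I = 44.8°.

I = 0.005733∠44.8° A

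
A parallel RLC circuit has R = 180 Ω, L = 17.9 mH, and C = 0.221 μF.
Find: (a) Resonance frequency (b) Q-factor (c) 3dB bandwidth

Step 1 — Resonance: ω₀ = 1/√(LC) = 1/√(0.0179·2.21e-07) = 1.59e+04 rad/s.
Step 2 — f₀ = ω₀/(2π) = 2530 Hz.
Step 3 — Parallel Q: Q = R/(ω₀L) = 180/(1.59e+04·0.0179) = 0.6325.
Step 4 — Bandwidth: Δω = ω₀/Q = 2.514e+04 rad/s; BW = Δω/(2π) = 4001 Hz.

(a) f₀ = 2530 Hz  (b) Q = 0.6325  (c) BW = 4001 Hz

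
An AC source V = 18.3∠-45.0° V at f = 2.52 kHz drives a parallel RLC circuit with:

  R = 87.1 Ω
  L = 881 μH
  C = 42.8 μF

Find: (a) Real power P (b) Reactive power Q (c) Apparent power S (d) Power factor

Step 1 — Angular frequency: ω = 2π·f = 2π·2520 = 1.583e+04 rad/s.
Step 2 — Component impedances:
  R: Z = R = 87.1 Ω
  L: Z = jωL = j·1.583e+04·0.000881 = 0 + j13.95 Ω
  C: Z = 1/(jωC) = -j/(ω·C) = 0 - j1.476 Ω
Step 3 — Parallel combination: 1/Z_total = 1/R + 1/L + 1/C; Z_total = 0.03125 - j1.65 Ω = 1.65∠-88.9° Ω.
Step 4 — Source phasor: V = 18.3∠-45.0° V = 12.94 - j12.94 V.
Step 5 — Current: I = V / Z = 7.99 + j7.693 A = 11.09∠43.9° A.
Step 6 — Complex power: S = V·I* = 3.845 - j202.9 VA.
Step 7 — Real power: P = Re(S) = 3.845 W.
Step 8 — Reactive power: Q = Im(S) = -202.9 VAR.
Step 9 — Apparent power: |S| = 203 VA.
Step 10 — Power factor: PF = P/|S| = 0.01894 (leading).

(a) P = 3.845 W  (b) Q = -202.9 VAR  (c) S = 203 VA  (d) PF = 0.01894 (leading)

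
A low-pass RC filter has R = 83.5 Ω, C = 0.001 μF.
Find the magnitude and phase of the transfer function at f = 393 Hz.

Step 1 — Angular frequency: ω = 2π·393 = 2469 rad/s.
Step 2 — Transfer function: H(jω) = 1/(1 + jωRC).
Step 3 — Denominator: 1 + jωRC = 1 + j·2469·83.5·1e-09 = 1 + j0.0002062.
Step 4 — H = 1 - j0.0002062.
Step 5 — Magnitude: |H| = 1 (-0.0 dB); phase: φ = -0.0°.

|H| = 1 (-0.0 dB), φ = -0.0°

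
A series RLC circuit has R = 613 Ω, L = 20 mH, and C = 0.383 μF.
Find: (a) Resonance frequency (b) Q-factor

Step 1 — Resonance condition Im(Z)=0 gives ω₀ = 1/√(LC).
Step 2 — ω₀ = 1/√(0.02·3.83e-07) = 1.143e+04 rad/s.
Step 3 — f₀ = ω₀/(2π) = 1818 Hz.
Step 4 — Series Q: Q = ω₀L/R = 1.143e+04·0.02/613 = 0.3728.

(a) f₀ = 1818 Hz  (b) Q = 0.3728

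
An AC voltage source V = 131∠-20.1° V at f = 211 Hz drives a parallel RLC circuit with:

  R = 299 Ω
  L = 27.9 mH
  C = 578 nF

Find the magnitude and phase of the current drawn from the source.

Step 1 — Angular frequency: ω = 2π·f = 2π·211 = 1326 rad/s.
Step 2 — Component impedances:
  R: Z = R = 299 Ω
  L: Z = jωL = j·1326·0.0279 = 0 + j36.99 Ω
  C: Z = 1/(jωC) = -j/(ω·C) = 0 - j1305 Ω
Step 3 — Parallel combination: 1/Z_total = 1/R + 1/L + 1/C; Z_total = 4.769 + j37.46 Ω = 37.76∠82.7° Ω.
Step 4 — Source phasor: V = 131∠-20.1° V = 123 - j45.02 V.
Step 5 — Ohm's law: I = V / Z_total = (123 - j45.02) / (4.769 + j37.46) = -0.7712 - j3.382 A.
Step 6 — Convert to polar: |I| = 3.469 A, ∠I = -102.8°.

I = 3.469∠-102.8° A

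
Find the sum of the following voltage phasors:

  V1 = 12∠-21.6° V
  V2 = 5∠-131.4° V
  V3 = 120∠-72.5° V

Step 1 — Convert each phasor to rectangular form:
  V1 = 12·(cos(-21.6°) + j·sin(-21.6°)) = 11.16 - j4.417 V
  V2 = 5·(cos(-131.4°) + j·sin(-131.4°)) = -3.307 - j3.751 V
  V3 = 120·(cos(-72.5°) + j·sin(-72.5°)) = 36.08 - j114.4 V
Step 2 — Sum components: V_total = 43.94 - j122.6 V.
Step 3 — Convert to polar: |V_total| = 130.2 V, ∠V_total = -70.3°.

V_total = 130.2∠-70.3° V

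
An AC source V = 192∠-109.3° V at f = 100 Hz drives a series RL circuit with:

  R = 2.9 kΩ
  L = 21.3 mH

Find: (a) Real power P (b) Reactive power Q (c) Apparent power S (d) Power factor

Step 1 — Angular frequency: ω = 2π·f = 2π·100 = 628.3 rad/s.
Step 2 — Component impedances:
  R: Z = R = 2900 Ω
  L: Z = jωL = j·628.3·0.0213 = 0 + j13.38 Ω
Step 3 — Series combination: Z_total = R + L = 2900 + j13.38 Ω = 2900∠0.3° Ω.
Step 4 — Source phasor: V = 192∠-109.3° V = -63.46 - j181.2 V.
Step 5 — Current: I = V / Z = -0.02217 - j0.06238 A = 0.06621∠-109.6° A.
Step 6 — Complex power: S = V·I* = 12.71 + j0.05866 VA.
Step 7 — Real power: P = Re(S) = 12.71 W.
Step 8 — Reactive power: Q = Im(S) = 0.05866 VAR.
Step 9 — Apparent power: |S| = 12.71 VA.
Step 10 — Power factor: PF = P/|S| = 1 (lagging).

(a) P = 12.71 W  (b) Q = 0.05866 VAR  (c) S = 12.71 VA  (d) PF = 1 (lagging)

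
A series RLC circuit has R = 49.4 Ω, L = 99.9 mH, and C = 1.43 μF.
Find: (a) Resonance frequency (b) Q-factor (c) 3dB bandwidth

Step 1 — Resonance: ω₀ = 1/√(LC) = 1/√(0.0999·1.43e-06) = 2646 rad/s.
Step 2 — f₀ = ω₀/(2π) = 421.1 Hz.
Step 3 — Series Q: Q = ω₀L/R = 2646·0.0999/49.4 = 5.35.
Step 4 — Bandwidth: Δω = ω₀/Q = 494.5 rad/s; BW = Δω/(2π) = 78.7 Hz.

(a) f₀ = 421.1 Hz  (b) Q = 5.35  (c) BW = 78.7 Hz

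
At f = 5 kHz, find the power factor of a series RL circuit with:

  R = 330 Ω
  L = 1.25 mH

Step 1 — Angular frequency: ω = 2π·f = 2π·5000 = 3.142e+04 rad/s.
Step 2 — Component impedances:
  R: Z = R = 330 Ω
  L: Z = jωL = j·3.142e+04·0.00125 = 0 + j39.27 Ω
Step 3 — Series combination: Z_total = R + L = 330 + j39.27 Ω = 332.3∠6.8° Ω.
Step 4 — Power factor: PF = cos(φ) = Re(Z)/|Z| = 330/332.33 = 0.993.
Step 5 — Type: Im(Z) = 39.27 ⇒ lagging (phase φ = 6.8°).

PF = 0.993 (lagging, φ = 6.8°)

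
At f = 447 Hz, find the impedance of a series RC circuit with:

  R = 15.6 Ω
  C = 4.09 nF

Step 1 — Angular frequency: ω = 2π·f = 2π·447 = 2809 rad/s.
Step 2 — Component impedances:
  R: Z = R = 15.6 Ω
  C: Z = 1/(jωC) = -j/(ω·C) = 0 - j8.705e+04 Ω
Step 3 — Series combination: Z_total = R + C = 15.6 - j8.705e+04 Ω = 8.705e+04∠-90.0° Ω.

Z = 15.6 - j8.705e+04 Ω = 8.705e+04∠-90.0° Ω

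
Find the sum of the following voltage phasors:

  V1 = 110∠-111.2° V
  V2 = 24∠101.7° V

Step 1 — Convert each phasor to rectangular form:
  V1 = 110·(cos(-111.2°) + j·sin(-111.2°)) = -39.78 - j102.6 V
  V2 = 24·(cos(101.7°) + j·sin(101.7°)) = -4.867 + j23.5 V
Step 2 — Sum components: V_total = -44.65 - j79.05 V.
Step 3 — Convert to polar: |V_total| = 90.79 V, ∠V_total = -119.5°.

V_total = 90.79∠-119.5° V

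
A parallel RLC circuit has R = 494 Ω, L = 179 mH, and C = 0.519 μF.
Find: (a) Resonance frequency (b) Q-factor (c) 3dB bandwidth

Step 1 — Resonance: ω₀ = 1/√(LC) = 1/√(0.179·5.19e-07) = 3281 rad/s.
Step 2 — f₀ = ω₀/(2π) = 522.2 Hz.
Step 3 — Parallel Q: Q = R/(ω₀L) = 494/(3281·0.179) = 0.8412.
Step 4 — Bandwidth: Δω = ω₀/Q = 3900 rad/s; BW = Δω/(2π) = 620.8 Hz.

(a) f₀ = 522.2 Hz  (b) Q = 0.8412  (c) BW = 620.8 Hz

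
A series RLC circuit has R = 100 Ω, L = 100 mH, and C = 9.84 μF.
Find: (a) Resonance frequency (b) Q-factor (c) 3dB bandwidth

Step 1 — Resonance: ω₀ = 1/√(LC) = 1/√(0.1·9.84e-06) = 1008 rad/s.
Step 2 — f₀ = ω₀/(2π) = 160.4 Hz.
Step 3 — Series Q: Q = ω₀L/R = 1008·0.1/100 = 1.008.
Step 4 — Bandwidth: Δω = ω₀/Q = 1000 rad/s; BW = Δω/(2π) = 159.2 Hz.

(a) f₀ = 160.4 Hz  (b) Q = 1.008  (c) BW = 159.2 Hz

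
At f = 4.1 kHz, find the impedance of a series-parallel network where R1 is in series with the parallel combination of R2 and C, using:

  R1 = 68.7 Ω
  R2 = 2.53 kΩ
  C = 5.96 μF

Step 1 — Angular frequency: ω = 2π·f = 2π·4100 = 2.576e+04 rad/s.
Step 2 — Component impedances:
  R1: Z = R = 68.7 Ω
  R2: Z = R = 2530 Ω
  C: Z = 1/(jωC) = -j/(ω·C) = 0 - j6.513 Ω
Step 3 — Parallel branch: R2 || C = 1/(1/R2 + 1/C) = 0.01677 - j6.513 Ω.
Step 4 — Series with R1: Z_total = R1 + (R2 || C) = 68.72 - j6.513 Ω = 69.02∠-5.4° Ω.

Z = 68.72 - j6.513 Ω = 69.02∠-5.4° Ω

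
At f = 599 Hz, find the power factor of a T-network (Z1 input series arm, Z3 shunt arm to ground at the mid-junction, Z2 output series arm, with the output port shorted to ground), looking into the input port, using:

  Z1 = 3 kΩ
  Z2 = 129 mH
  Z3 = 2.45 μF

Step 1 — Angular frequency: ω = 2π·f = 2π·599 = 3764 rad/s.
Step 2 — Component impedances:
  Z1: Z = R = 3000 Ω
  Z2: Z = jωL = j·3764·0.129 = 0 + j485.5 Ω
  Z3: Z = 1/(jωC) = -j/(ω·C) = 0 - j108.4 Ω
Step 3 — With the output port shorted to ground, the output series arm Z2 runs from the junction to ground; the shunt arm Z3 also runs from the junction to ground. They appear in parallel: Z3 || Z2 = 0 - j139.6 Ω.
Step 4 — Series with input arm Z1: Z_in = Z1 + (Z3 || Z2) = 3000 - j139.6 Ω = 3003∠-2.7° Ω.
Step 5 — Power factor: PF = cos(φ) = Re(Z)/|Z| = 3000/3003.2 = 0.9989.
Step 6 — Type: Im(Z) = -139.6 ⇒ leading (phase φ = -2.7°).

PF = 0.9989 (leading, φ = -2.7°)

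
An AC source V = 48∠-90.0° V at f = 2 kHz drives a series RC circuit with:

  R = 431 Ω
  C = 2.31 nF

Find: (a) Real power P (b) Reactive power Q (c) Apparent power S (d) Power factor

Step 1 — Angular frequency: ω = 2π·f = 2π·2000 = 1.257e+04 rad/s.
Step 2 — Component impedances:
  R: Z = R = 431 Ω
  C: Z = 1/(jωC) = -j/(ω·C) = 0 - j3.445e+04 Ω
Step 3 — Series combination: Z_total = R + C = 431 - j3.445e+04 Ω = 3.445e+04∠-89.3° Ω.
Step 4 — Source phasor: V = 48∠-90.0° V = 0 - j48 V.
Step 5 — Current: I = V / Z = 0.001393 - j1.743e-05 A = 0.001393∠-0.7° A.
Step 6 — Complex power: S = V·I* = 0.0008366 - j0.06687 VA.
Step 7 — Real power: P = Re(S) = 0.0008366 W.
Step 8 — Reactive power: Q = Im(S) = -0.06687 VAR.
Step 9 — Apparent power: |S| = 0.06688 VA.
Step 10 — Power factor: PF = P/|S| = 0.01251 (leading).

(a) P = 0.0008366 W  (b) Q = -0.06687 VAR  (c) S = 0.06688 VA  (d) PF = 0.01251 (leading)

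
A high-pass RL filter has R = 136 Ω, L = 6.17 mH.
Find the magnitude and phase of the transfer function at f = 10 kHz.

Step 1 — Angular frequency: ω = 2π·1e+04 = 6.283e+04 rad/s.
Step 2 — Transfer function: H(jω) = jωL/(R + jωL).
Step 3 — Numerator jωL = j·387.7; denominator R + jωL = 136 + j387.7.
Step 4 — H = 0.8904 + j0.3124.
Step 5 — Magnitude: |H| = 0.9436 (-0.5 dB); phase: φ = 19.3°.

|H| = 0.9436 (-0.5 dB), φ = 19.3°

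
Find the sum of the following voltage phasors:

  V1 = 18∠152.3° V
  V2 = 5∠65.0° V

Step 1 — Convert each phasor to rectangular form:
  V1 = 18·(cos(152.3°) + j·sin(152.3°)) = -15.94 + j8.367 V
  V2 = 5·(cos(65.0°) + j·sin(65.0°)) = 2.113 + j4.532 V
Step 2 — Sum components: V_total = -13.82 + j12.9 V.
Step 3 — Convert to polar: |V_total| = 18.91 V, ∠V_total = 137.0°.

V_total = 18.91∠137.0° V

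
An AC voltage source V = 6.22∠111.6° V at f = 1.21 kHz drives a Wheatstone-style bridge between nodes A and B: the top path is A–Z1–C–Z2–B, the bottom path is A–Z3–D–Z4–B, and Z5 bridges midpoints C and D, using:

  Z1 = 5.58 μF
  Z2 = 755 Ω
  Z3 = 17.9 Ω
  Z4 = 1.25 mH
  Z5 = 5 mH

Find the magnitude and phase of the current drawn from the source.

Step 1 — Angular frequency: ω = 2π·f = 2π·1210 = 7603 rad/s.
Step 2 — Component impedances:
  Z1: Z = 1/(jωC) = -j/(ω·C) = 0 - j23.57 Ω
  Z2: Z = R = 755 Ω
  Z3: Z = R = 17.9 Ω
  Z4: Z = jωL = j·7603·0.00125 = 0 + j9.503 Ω
  Z5: Z = jωL = j·7603·0.005 = 0 + j38.01 Ω
Step 3 — Bridge requires nodal analysis (the Z5 bridge couples midpoints C and D, so the two paths cannot be reduced to a simple series/parallel combination). Setting node B to ground and injecting 1 A at node A, the 3-node admittance system at A, C, D solves to V_A = Z_AB = 7.929 + j16.74 Ω = 18.52∠64.7° Ω.
Step 4 — Source phasor: V = 6.22∠111.6° V = -2.29 + j5.783 V.
Step 5 — Ohm's law: I = V / Z_total = (-2.29 + j5.783) / (7.929 + j16.74) = 0.2293 + j0.2454 A.
Step 6 — Convert to polar: |I| = 0.3358 A, ∠I = 46.9°.

I = 0.3358∠46.9° A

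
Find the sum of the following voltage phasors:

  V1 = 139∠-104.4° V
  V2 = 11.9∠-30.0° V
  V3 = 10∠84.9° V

Step 1 — Convert each phasor to rectangular form:
  V1 = 139·(cos(-104.4°) + j·sin(-104.4°)) = -34.57 - j134.6 V
  V2 = 11.9·(cos(-30.0°) + j·sin(-30.0°)) = 10.31 - j5.95 V
  V3 = 10·(cos(84.9°) + j·sin(84.9°)) = 0.8889 + j9.96 V
Step 2 — Sum components: V_total = -23.37 - j130.6 V.
Step 3 — Convert to polar: |V_total| = 132.7 V, ∠V_total = -100.1°.

V_total = 132.7∠-100.1° V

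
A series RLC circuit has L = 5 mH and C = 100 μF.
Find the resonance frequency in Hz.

Step 1 — Resonance condition Im(Z)=0 gives ω₀ = 1/√(LC).
Step 2 — ω₀ = 1/√(0.005·0.0001) = 1414 rad/s.
Step 3 — f₀ = ω₀/(2π) = 225.1 Hz.

f₀ = 225.1 Hz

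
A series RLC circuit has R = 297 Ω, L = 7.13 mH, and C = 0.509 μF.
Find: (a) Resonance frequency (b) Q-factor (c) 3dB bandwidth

Step 1 — Resonance: ω₀ = 1/√(LC) = 1/√(0.00713·5.09e-07) = 1.66e+04 rad/s.
Step 2 — f₀ = ω₀/(2π) = 2642 Hz.
Step 3 — Series Q: Q = ω₀L/R = 1.66e+04·0.00713/297 = 0.3985.
Step 4 — Bandwidth: Δω = ω₀/Q = 4.165e+04 rad/s; BW = Δω/(2π) = 6630 Hz.

(a) f₀ = 2642 Hz  (b) Q = 0.3985  (c) BW = 6630 Hz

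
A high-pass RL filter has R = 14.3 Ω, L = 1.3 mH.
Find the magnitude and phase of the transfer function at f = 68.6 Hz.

Step 1 — Angular frequency: ω = 2π·68.6 = 431 rad/s.
Step 2 — Transfer function: H(jω) = jωL/(R + jωL).
Step 3 — Numerator jωL = j·0.5603; denominator R + jωL = 14.3 + j0.5603.
Step 4 — H = 0.001533 + j0.03912.
Step 5 — Magnitude: |H| = 0.03915 (-28.1 dB); phase: φ = 87.8°.

|H| = 0.03915 (-28.1 dB), φ = 87.8°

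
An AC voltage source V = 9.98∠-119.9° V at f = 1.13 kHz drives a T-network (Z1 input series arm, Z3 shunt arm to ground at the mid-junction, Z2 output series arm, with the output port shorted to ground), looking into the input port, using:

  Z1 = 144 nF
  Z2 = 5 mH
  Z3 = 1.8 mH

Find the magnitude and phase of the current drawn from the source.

Step 1 — Angular frequency: ω = 2π·f = 2π·1130 = 7100 rad/s.
Step 2 — Component impedances:
  Z1: Z = 1/(jωC) = -j/(ω·C) = 0 - j978.1 Ω
  Z2: Z = jωL = j·7100·0.005 = 0 + j35.5 Ω
  Z3: Z = jωL = j·7100·0.0018 = 0 + j12.78 Ω
Step 3 — With the output port shorted to ground, the output series arm Z2 runs from the junction to ground; the shunt arm Z3 also runs from the junction to ground. They appear in parallel: Z3 || Z2 = 0 + j9.397 Ω.
Step 4 — Series with input arm Z1: Z_in = Z1 + (Z3 || Z2) = 0 - j968.7 Ω = 968.7∠-90.0° Ω.
Step 5 — Source phasor: V = 9.98∠-119.9° V = -4.975 - j8.652 V.
Step 6 — Ohm's law: I = V / Z_total = (-4.975 - j8.652) / (0 - j968.7) = 0.008931 - j0.005136 A.
Step 7 — Convert to polar: |I| = 0.0103 A, ∠I = -29.9°.

I = 0.0103∠-29.9° A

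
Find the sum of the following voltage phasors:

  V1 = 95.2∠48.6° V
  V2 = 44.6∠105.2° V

Step 1 — Convert each phasor to rectangular form:
  V1 = 95.2·(cos(48.6°) + j·sin(48.6°)) = 62.96 + j71.41 V
  V2 = 44.6·(cos(105.2°) + j·sin(105.2°)) = -11.69 + j43.04 V
Step 2 — Sum components: V_total = 51.26 + j114.5 V.
Step 3 — Convert to polar: |V_total| = 125.4 V, ∠V_total = 65.9°.

V_total = 125.4∠65.9° V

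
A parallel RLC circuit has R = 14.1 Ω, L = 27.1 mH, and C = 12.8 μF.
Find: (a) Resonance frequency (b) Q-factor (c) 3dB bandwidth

Step 1 — Resonance: ω₀ = 1/√(LC) = 1/√(0.0271·1.28e-05) = 1698 rad/s.
Step 2 — f₀ = ω₀/(2π) = 270.2 Hz.
Step 3 — Parallel Q: Q = R/(ω₀L) = 14.1/(1698·0.0271) = 0.3064.
Step 4 — Bandwidth: Δω = ω₀/Q = 5541 rad/s; BW = Δω/(2π) = 881.8 Hz.

(a) f₀ = 270.2 Hz  (b) Q = 0.3064  (c) BW = 881.8 Hz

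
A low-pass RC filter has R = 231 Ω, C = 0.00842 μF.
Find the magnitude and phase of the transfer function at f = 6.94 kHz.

Step 1 — Angular frequency: ω = 2π·6940 = 4.361e+04 rad/s.
Step 2 — Transfer function: H(jω) = 1/(1 + jωRC).
Step 3 — Denominator: 1 + jωRC = 1 + j·4.361e+04·231·8.42e-09 = 1 + j0.08481.
Step 4 — H = 0.9929 - j0.08421.
Step 5 — Magnitude: |H| = 0.9964 (-0.0 dB); phase: φ = -4.8°.

|H| = 0.9964 (-0.0 dB), φ = -4.8°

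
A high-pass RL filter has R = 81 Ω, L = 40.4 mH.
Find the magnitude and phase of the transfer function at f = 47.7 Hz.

Step 1 — Angular frequency: ω = 2π·47.7 = 299.7 rad/s.
Step 2 — Transfer function: H(jω) = jωL/(R + jωL).
Step 3 — Numerator jωL = j·12.11; denominator R + jωL = 81 + j12.11.
Step 4 — H = 0.02186 + j0.1462.
Step 5 — Magnitude: |H| = 0.1478 (-16.6 dB); phase: φ = 81.5°.

|H| = 0.1478 (-16.6 dB), φ = 81.5°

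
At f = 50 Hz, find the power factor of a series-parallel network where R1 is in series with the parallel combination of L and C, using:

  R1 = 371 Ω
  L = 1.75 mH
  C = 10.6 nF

Step 1 — Angular frequency: ω = 2π·f = 2π·50 = 314.2 rad/s.
Step 2 — Component impedances:
  R1: Z = R = 371 Ω
  L: Z = jωL = j·314.2·0.00175 = 0 + j0.5498 Ω
  C: Z = 1/(jωC) = -j/(ω·C) = 0 - j3.003e+05 Ω
Step 3 — Parallel branch: L || C = 1/(1/L + 1/C) = 0 + j0.5498 Ω.
Step 4 — Series with R1: Z_total = R1 + (L || C) = 371 + j0.5498 Ω = 371∠0.1° Ω.
Step 5 — Power factor: PF = cos(φ) = Re(Z)/|Z| = 371/371 = 1.
Step 6 — Type: Im(Z) = 0.5498 ⇒ lagging (phase φ = 0.1°).

PF = 1 (lagging, φ = 0.1°)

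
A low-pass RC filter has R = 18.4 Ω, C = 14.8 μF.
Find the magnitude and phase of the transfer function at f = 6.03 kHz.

Step 1 — Angular frequency: ω = 2π·6030 = 3.789e+04 rad/s.
Step 2 — Transfer function: H(jω) = 1/(1 + jωRC).
Step 3 — Denominator: 1 + jωRC = 1 + j·3.789e+04·18.4·1.48e-05 = 1 + j10.32.
Step 4 — H = 0.009306 - j0.09602.
Step 5 — Magnitude: |H| = 0.09647 (-20.3 dB); phase: φ = -84.5°.

|H| = 0.09647 (-20.3 dB), φ = -84.5°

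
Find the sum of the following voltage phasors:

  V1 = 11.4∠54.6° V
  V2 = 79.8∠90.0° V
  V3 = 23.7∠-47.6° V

Step 1 — Convert each phasor to rectangular form:
  V1 = 11.4·(cos(54.6°) + j·sin(54.6°)) = 6.604 + j9.292 V
  V2 = 79.8·(cos(90.0°) + j·sin(90.0°)) = 0 + j79.8 V
  V3 = 23.7·(cos(-47.6°) + j·sin(-47.6°)) = 15.98 - j17.5 V
Step 2 — Sum components: V_total = 22.58 + j71.59 V.
Step 3 — Convert to polar: |V_total| = 75.07 V, ∠V_total = 72.5°.

V_total = 75.07∠72.5° V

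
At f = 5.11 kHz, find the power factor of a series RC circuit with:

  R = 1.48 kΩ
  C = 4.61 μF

Step 1 — Angular frequency: ω = 2π·f = 2π·5110 = 3.211e+04 rad/s.
Step 2 — Component impedances:
  R: Z = R = 1480 Ω
  C: Z = 1/(jωC) = -j/(ω·C) = 0 - j6.756 Ω
Step 3 — Series combination: Z_total = R + C = 1480 - j6.756 Ω = 1480∠-0.3° Ω.
Step 4 — Power factor: PF = cos(φ) = Re(Z)/|Z| = 1480/1480 = 1.
Step 5 — Type: Im(Z) = -6.756 ⇒ leading (phase φ = -0.3°).

PF = 1 (leading, φ = -0.3°)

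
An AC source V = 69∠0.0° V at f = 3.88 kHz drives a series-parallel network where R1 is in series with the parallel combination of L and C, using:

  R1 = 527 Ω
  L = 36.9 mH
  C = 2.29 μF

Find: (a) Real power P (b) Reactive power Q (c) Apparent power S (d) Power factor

Step 1 — Angular frequency: ω = 2π·f = 2π·3880 = 2.438e+04 rad/s.
Step 2 — Component impedances:
  R1: Z = R = 527 Ω
  L: Z = jωL = j·2.438e+04·0.0369 = 0 + j899.6 Ω
  C: Z = 1/(jωC) = -j/(ω·C) = 0 - j17.91 Ω
Step 3 — Parallel branch: L || C = 1/(1/L + 1/C) = 0 - j18.28 Ω.
Step 4 — Series with R1: Z_total = R1 + (L || C) = 527 - j18.28 Ω = 527.3∠-2.0° Ω.
Step 5 — Source phasor: V = 69∠0.0° V = 69 V.
Step 6 — Current: I = V / Z = 0.1308 + j0.004535 A = 0.1309∠2.0° A.
Step 7 — Complex power: S = V·I* = 9.023 - j0.3129 VA.
Step 8 — Real power: P = Re(S) = 9.023 W.
Step 9 — Reactive power: Q = Im(S) = -0.3129 VAR.
Step 10 — Apparent power: |S| = 9.029 VA.
Step 11 — Power factor: PF = P/|S| = 0.9994 (leading).

(a) P = 9.023 W  (b) Q = -0.3129 VAR  (c) S = 9.029 VA  (d) PF = 0.9994 (leading)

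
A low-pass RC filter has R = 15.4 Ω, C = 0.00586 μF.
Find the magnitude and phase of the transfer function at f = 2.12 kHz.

Step 1 — Angular frequency: ω = 2π·2120 = 1.332e+04 rad/s.
Step 2 — Transfer function: H(jω) = 1/(1 + jωRC).
Step 3 — Denominator: 1 + jωRC = 1 + j·1.332e+04·15.4·5.86e-09 = 1 + j0.001202.
Step 4 — H = 1 - j0.001202.
Step 5 — Magnitude: |H| = 1 (-0.0 dB); phase: φ = -0.1°.

|H| = 1 (-0.0 dB), φ = -0.1°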